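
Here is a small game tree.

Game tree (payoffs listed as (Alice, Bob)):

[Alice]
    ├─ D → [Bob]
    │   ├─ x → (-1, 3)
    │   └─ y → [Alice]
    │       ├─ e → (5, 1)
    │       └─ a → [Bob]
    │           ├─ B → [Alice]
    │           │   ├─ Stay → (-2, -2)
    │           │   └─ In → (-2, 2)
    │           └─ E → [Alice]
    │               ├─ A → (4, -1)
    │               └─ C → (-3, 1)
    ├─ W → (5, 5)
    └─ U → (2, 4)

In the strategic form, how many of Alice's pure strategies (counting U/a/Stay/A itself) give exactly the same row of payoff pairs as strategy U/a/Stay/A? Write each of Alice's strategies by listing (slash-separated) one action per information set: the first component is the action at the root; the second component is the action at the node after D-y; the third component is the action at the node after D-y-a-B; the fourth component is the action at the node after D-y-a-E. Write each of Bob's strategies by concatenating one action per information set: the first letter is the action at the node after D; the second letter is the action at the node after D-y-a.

8

Row for U/a/Stay/A (columns xB, xE, yB, yE): (2,4) (2,4) (2,4) (2,4).
Under U/a/Stay/A, Alice's choice at the node after D-y and at the node after D-y-a-B and at the node after D-y-a-E can never be reached regardless of what Bob does, so varying those choices leaves every outcome unchanged.
Holding the reachable choices fixed and varying the unreachable ones freely already gives 2 × 2 × 2 = 8 equivalent strategies.
No other strategy reproduces this row, so those 8 are the full class: U/e/Stay/A, U/e/Stay/C, U/e/In/A, U/e/In/C, U/a/Stay/A, U/a/Stay/C, U/a/In/A, U/a/In/C.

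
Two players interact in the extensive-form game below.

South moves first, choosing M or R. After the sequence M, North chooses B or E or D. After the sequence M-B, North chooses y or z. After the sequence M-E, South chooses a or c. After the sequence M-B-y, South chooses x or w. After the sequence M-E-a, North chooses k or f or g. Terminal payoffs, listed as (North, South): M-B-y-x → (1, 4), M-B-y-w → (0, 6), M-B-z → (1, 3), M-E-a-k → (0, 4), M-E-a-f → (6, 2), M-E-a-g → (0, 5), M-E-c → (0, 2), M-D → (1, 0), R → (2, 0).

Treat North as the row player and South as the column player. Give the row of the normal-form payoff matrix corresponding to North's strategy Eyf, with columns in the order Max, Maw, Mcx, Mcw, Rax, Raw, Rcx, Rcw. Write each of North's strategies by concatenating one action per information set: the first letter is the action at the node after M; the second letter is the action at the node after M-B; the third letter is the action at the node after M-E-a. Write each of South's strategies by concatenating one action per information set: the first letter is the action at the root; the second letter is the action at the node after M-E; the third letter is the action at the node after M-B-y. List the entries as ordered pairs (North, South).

vs Max: South plays M → North plays E at [M] → South plays a at [M-E] → North plays f at [M-E-a] → (6, 2)
vs Maw: South plays M → North plays E at [M] → South plays a at [M-E] → North plays f at [M-E-a] → (6, 2)
vs Mcx: South plays M → North plays E at [M] → South plays c at [M-E] → (0, 2)
vs Mcw: South plays M → North plays E at [M] → South plays c at [M-E] → (0, 2)
vs Rax: South plays R → (2, 0)
vs Raw: South plays R → (2, 0)
vs Rcx: South plays R → (2, 0)
vs Rcw: South plays R → (2, 0)

(6,2) (6,2) (0,2) (0,2) (2,0) (2,0) (2,0) (2,0)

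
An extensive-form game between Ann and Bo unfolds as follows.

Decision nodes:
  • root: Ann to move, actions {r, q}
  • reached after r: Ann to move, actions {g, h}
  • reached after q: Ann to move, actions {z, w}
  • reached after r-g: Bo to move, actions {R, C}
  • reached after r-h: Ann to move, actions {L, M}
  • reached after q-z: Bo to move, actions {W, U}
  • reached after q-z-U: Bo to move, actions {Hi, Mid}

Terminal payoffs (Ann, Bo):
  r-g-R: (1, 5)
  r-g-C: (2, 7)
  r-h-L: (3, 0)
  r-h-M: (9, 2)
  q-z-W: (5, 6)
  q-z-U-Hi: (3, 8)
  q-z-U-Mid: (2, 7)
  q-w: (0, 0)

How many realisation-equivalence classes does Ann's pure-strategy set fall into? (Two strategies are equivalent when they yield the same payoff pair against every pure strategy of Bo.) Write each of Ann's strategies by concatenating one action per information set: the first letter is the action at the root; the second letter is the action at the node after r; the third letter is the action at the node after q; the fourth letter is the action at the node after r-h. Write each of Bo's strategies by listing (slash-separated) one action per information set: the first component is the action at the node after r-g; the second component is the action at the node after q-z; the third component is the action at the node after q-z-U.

5

Ann has 16 pure strategies: rgzL, rgzM, rgwL, rgwM, rhzL, rhzM, rhwL, rhwM, qgzL, qgzM, qgwL, qgwM, qhzL, qhzM, qhwL, qhwM. Columns: R/W/Hi, R/W/Mid, R/U/Hi, R/U/Mid, C/W/Hi, C/W/Mid, C/U/Hi, C/U/Mid.
{rgzL, rgzM, rgwL, rgwM} → row (1,5) (1,5) (1,5) (1,5) (2,7) (2,7) (2,7) (2,7)
{rhzL, rhwL} → row (3,0) (3,0) (3,0) (3,0) (3,0) (3,0) (3,0) (3,0)
{rhzM, rhwM} → row (9,2) (9,2) (9,2) (9,2) (9,2) (9,2) (9,2) (9,2)
{qgzL, qgzM, qhzL, qhzM} → row (5,6) (5,6) (3,8) (2,7) (5,6) (5,6) (3,8) (2,7)
{qgwL, qgwM, qhwL, qhwM} → row (0,0) (0,0) (0,0) (0,0) (0,0) (0,0) (0,0) (0,0)
That's 5 distinct rows out of 16 strategies.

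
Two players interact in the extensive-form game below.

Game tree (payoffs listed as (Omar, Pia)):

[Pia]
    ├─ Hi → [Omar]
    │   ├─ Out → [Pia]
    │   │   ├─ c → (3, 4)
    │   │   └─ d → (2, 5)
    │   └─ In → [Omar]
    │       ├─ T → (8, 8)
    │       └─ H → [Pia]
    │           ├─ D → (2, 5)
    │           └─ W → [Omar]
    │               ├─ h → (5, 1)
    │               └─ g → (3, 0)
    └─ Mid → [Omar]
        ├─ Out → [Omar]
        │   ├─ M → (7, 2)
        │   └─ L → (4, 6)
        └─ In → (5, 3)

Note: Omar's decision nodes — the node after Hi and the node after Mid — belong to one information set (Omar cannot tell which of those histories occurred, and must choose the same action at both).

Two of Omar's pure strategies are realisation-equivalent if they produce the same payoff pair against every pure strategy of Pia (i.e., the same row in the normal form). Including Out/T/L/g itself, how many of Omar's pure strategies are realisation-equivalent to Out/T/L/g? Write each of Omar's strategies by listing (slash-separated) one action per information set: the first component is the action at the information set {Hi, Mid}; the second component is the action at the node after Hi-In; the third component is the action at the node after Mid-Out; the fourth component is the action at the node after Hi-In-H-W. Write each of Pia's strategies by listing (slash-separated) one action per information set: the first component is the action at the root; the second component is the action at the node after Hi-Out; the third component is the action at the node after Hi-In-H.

Row for Out/T/L/g (columns Hi/c/D, Hi/c/W, Hi/d/D, Hi/d/W, Mid/c/D, Mid/c/W, Mid/d/D, Mid/d/W): (3,4) (3,4) (2,5) (2,5) (4,6) (4,6) (4,6) (4,6).
Under Out/T/L/g, Omar's choice at the node after Hi-In and at the node after Hi-In-H-W can never be reached regardless of what Pia does, so varying those choices leaves every outcome unchanged.
Holding the reachable choices fixed and varying the unreachable ones freely already gives 2 × 2 = 4 equivalent strategies.
No other strategy reproduces this row, so those 4 are the full class: Out/T/L/h, Out/T/L/g, Out/H/L/h, Out/H/L/g.

4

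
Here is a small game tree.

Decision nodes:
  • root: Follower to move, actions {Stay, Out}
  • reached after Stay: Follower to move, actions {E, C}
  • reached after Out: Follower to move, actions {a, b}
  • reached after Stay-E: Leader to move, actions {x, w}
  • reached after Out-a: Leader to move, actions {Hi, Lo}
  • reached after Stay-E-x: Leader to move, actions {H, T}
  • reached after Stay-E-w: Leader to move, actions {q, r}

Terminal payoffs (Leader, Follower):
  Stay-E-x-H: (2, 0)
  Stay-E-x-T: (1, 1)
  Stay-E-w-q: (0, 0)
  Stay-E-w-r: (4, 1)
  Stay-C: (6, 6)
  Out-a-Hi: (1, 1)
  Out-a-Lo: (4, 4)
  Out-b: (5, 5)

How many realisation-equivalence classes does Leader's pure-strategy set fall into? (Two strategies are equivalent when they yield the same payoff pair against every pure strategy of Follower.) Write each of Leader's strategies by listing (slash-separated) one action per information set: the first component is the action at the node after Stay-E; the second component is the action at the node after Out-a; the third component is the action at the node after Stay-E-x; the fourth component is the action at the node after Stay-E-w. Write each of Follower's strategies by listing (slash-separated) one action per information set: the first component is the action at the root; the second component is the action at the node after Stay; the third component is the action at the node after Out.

Leader has 16 pure strategies: x/Hi/H/q, x/Hi/H/r, x/Hi/T/q, x/Hi/T/r, x/Lo/H/q, x/Lo/H/r, x/Lo/T/q, x/Lo/T/r, w/Hi/H/q, w/Hi/H/r, w/Hi/T/q, w/Hi/T/r, w/Lo/H/q, w/Lo/H/r, w/Lo/T/q, w/Lo/T/r. Columns: Stay/E/a, Stay/E/b, Stay/C/a, Stay/C/b, Out/E/a, Out/E/b, Out/C/a, Out/C/b.
{x/Hi/H/q, x/Hi/H/r} → row (2,0) (2,0) (6,6) (6,6) (1,1) (5,5) (1,1) (5,5)
{x/Hi/T/q, x/Hi/T/r} → row (1,1) (1,1) (6,6) (6,6) (1,1) (5,5) (1,1) (5,5)
{x/Lo/H/q, x/Lo/H/r} → row (2,0) (2,0) (6,6) (6,6) (4,4) (5,5) (4,4) (5,5)
{x/Lo/T/q, x/Lo/T/r} → row (1,1) (1,1) (6,6) (6,6) (4,4) (5,5) (4,4) (5,5)
{w/Hi/H/q, w/Hi/T/q} → row (0,0) (0,0) (6,6) (6,6) (1,1) (5,5) (1,1) (5,5)
{w/Hi/H/r, w/Hi/T/r} → row (4,1) (4,1) (6,6) (6,6) (1,1) (5,5) (1,1) (5,5)
{w/Lo/H/q, w/Lo/T/q} → row (0,0) (0,0) (6,6) (6,6) (4,4) (5,5) (4,4) (5,5)
{w/Lo/H/r, w/Lo/T/r} → row (4,1) (4,1) (6,6) (6,6) (4,4) (5,5) (4,4) (5,5)
That's 8 distinct rows out of 16 strategies.

8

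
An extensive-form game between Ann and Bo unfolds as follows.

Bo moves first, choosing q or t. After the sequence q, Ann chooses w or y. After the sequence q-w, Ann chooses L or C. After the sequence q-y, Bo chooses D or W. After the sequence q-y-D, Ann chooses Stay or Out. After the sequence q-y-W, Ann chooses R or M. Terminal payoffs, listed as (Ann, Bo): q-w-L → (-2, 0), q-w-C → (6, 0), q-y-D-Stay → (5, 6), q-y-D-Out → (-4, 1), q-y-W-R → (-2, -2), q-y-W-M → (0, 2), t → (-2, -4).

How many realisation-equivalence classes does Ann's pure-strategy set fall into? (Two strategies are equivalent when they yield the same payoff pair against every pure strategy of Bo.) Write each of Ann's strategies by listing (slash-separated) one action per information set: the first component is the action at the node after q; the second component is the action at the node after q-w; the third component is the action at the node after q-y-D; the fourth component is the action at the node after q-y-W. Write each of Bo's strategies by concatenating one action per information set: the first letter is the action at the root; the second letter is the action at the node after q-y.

Ann has 16 pure strategies: w/L/Stay/R, w/L/Stay/M, w/L/Out/R, w/L/Out/M, w/C/Stay/R, w/C/Stay/M, w/C/Out/R, w/C/Out/M, y/L/Stay/R, y/L/Stay/M, y/L/Out/R, y/L/Out/M, y/C/Stay/R, y/C/Stay/M, y/C/Out/R, y/C/Out/M. Columns: qD, qW, tD, tW.
{w/L/Stay/R, w/L/Stay/M, w/L/Out/R, w/L/Out/M} → row (-2,0) (-2,0) (-2,-4) (-2,-4)
{w/C/Stay/R, w/C/Stay/M, w/C/Out/R, w/C/Out/M} → row (6,0) (6,0) (-2,-4) (-2,-4)
{y/L/Stay/R, y/C/Stay/R} → row (5,6) (-2,-2) (-2,-4) (-2,-4)
{y/L/Stay/M, y/C/Stay/M} → row (5,6) (0,2) (-2,-4) (-2,-4)
{y/L/Out/R, y/C/Out/R} → row (-4,1) (-2,-2) (-2,-4) (-2,-4)
{y/L/Out/M, y/C/Out/M} → row (-4,1) (0,2) (-2,-4) (-2,-4)
That's 6 distinct rows out of 16 strategies.

6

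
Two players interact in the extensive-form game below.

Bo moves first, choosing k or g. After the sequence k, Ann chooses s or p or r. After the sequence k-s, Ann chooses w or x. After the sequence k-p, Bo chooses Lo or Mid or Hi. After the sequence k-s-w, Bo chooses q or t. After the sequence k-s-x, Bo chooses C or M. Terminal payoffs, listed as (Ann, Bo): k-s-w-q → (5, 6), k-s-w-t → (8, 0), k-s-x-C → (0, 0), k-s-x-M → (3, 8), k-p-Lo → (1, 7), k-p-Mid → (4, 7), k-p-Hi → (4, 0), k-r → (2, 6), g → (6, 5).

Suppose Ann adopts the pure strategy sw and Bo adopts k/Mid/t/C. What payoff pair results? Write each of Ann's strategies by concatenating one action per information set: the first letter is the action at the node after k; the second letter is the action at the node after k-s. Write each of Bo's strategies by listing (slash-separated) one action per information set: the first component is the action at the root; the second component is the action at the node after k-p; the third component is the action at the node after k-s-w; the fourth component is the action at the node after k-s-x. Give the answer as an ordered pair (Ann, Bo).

(8, 0)

Trace the play path from the root:
  Bo plays k
  Ann plays s at [k]
  Ann plays w at [k-s]
  Bo plays t at [k-s-w]
→ terminal payoff (8, 0).
(Bo's choice at the node after k-p is never reached on this path, so it doesn't affect the outcome.)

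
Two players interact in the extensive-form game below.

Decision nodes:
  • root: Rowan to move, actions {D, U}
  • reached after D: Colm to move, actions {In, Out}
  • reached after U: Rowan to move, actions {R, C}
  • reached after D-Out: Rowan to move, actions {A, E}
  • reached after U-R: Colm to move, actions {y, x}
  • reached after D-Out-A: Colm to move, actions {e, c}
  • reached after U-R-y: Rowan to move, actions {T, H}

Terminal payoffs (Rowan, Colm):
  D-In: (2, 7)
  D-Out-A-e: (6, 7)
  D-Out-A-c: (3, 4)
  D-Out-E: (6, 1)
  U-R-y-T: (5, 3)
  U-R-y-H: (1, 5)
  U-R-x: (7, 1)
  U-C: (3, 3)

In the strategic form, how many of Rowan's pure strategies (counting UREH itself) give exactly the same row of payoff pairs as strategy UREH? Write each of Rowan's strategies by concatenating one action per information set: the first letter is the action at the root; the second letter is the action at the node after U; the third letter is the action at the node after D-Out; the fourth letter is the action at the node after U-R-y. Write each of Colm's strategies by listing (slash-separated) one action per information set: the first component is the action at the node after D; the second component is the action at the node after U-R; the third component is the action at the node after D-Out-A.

Row for UREH (columns In/y/e, In/y/c, In/x/e, In/x/c, Out/y/e, Out/y/c, Out/x/e, Out/x/c): (1,5) (1,5) (7,1) (7,1) (1,5) (1,5) (7,1) (7,1).
Under UREH, Rowan's choice at the node after D-Out can never be reached regardless of what Colm does, so varying those choices leaves every outcome unchanged.
Holding the reachable choices fixed and varying the unreachable one freely already gives 2 equivalent strategies.
No other strategy reproduces this row, so those 2 are the full class: URAH, UREH.

2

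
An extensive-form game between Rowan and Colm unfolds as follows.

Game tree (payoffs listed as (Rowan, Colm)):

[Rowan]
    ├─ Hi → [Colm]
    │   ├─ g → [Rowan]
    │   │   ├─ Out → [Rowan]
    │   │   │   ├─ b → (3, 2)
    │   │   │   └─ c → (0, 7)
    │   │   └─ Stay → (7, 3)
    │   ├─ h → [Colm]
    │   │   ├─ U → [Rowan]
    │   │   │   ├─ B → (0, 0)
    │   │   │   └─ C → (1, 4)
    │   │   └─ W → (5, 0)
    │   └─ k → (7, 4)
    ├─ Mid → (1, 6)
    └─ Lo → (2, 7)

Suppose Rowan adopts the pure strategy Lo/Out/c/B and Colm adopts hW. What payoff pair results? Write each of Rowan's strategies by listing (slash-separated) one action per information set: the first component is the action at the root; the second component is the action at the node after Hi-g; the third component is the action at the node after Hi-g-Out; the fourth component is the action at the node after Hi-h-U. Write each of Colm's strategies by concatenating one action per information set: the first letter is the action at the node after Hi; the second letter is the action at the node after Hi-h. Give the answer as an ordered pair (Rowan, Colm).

Trace the play path from the root:
  Rowan plays Lo
→ terminal payoff (2, 7).
(Rowan's choice at the node after Hi-g is never reached on this path, so it doesn't affect the outcome.)

(2, 7)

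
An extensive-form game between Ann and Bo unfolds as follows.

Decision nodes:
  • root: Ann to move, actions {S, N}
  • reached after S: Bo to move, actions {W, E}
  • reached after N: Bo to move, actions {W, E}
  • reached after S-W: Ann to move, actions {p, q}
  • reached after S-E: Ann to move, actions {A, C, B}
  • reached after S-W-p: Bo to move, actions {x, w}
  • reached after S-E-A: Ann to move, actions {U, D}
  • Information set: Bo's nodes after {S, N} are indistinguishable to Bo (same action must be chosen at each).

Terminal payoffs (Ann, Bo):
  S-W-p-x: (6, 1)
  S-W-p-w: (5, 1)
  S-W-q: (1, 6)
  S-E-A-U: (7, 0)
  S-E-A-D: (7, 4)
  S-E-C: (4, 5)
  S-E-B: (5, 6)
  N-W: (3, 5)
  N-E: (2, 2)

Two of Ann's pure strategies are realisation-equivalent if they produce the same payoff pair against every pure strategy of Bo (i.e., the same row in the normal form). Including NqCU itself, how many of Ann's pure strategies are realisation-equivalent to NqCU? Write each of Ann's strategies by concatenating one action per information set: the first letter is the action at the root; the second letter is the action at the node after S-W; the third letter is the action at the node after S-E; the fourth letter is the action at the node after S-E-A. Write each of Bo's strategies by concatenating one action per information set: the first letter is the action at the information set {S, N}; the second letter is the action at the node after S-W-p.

Row for NqCU (columns Wx, Ww, Ex, Ew): (3,5) (3,5) (2,2) (2,2).
Under NqCU, Ann's choice at the node after S-W and at the node after S-E and at the node after S-E-A can never be reached regardless of what Bo does, so varying those choices leaves every outcome unchanged.
Holding the reachable choices fixed and varying the unreachable ones freely already gives 2 × 3 × 2 = 12 equivalent strategies.
No other strategy reproduces this row, so those 12 are the full class: NpAU, NpAD, NpCU, NpCD, NpBU, NpBD, NqAU, NqAD, NqCU, NqCD, NqBU, NqBD.

12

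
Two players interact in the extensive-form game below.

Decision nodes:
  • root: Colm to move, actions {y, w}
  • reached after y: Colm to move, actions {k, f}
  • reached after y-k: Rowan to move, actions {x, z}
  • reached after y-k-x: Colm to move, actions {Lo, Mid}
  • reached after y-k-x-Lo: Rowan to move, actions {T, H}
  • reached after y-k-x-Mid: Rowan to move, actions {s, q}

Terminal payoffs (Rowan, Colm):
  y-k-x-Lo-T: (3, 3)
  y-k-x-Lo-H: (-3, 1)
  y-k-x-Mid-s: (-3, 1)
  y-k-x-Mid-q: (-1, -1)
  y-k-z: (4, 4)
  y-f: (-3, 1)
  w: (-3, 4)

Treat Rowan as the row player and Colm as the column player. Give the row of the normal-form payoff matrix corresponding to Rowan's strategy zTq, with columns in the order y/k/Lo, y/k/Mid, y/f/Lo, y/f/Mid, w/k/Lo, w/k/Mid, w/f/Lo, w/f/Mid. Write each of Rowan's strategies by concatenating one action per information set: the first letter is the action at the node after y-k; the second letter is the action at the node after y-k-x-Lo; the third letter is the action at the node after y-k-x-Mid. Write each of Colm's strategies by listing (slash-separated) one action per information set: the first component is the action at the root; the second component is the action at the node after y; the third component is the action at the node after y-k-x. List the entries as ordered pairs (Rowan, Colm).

(4,4) (4,4) (-3,1) (-3,1) (-3,4) (-3,4) (-3,4) (-3,4)

vs y/k/Lo: Colm plays y → Colm plays k at [y] → Rowan plays z at [y-k] → (4, 4)
vs y/k/Mid: Colm plays y → Colm plays k at [y] → Rowan plays z at [y-k] → (4, 4)
vs y/f/Lo: Colm plays y → Colm plays f at [y] → (-3, 1)
vs y/f/Mid: Colm plays y → Colm plays f at [y] → (-3, 1)
vs w/k/Lo: Colm plays w → (-3, 4)
vs w/k/Mid: Colm plays w → (-3, 4)
vs w/f/Lo: Colm plays w → (-3, 4)
vs w/f/Mid: Colm plays w → (-3, 4)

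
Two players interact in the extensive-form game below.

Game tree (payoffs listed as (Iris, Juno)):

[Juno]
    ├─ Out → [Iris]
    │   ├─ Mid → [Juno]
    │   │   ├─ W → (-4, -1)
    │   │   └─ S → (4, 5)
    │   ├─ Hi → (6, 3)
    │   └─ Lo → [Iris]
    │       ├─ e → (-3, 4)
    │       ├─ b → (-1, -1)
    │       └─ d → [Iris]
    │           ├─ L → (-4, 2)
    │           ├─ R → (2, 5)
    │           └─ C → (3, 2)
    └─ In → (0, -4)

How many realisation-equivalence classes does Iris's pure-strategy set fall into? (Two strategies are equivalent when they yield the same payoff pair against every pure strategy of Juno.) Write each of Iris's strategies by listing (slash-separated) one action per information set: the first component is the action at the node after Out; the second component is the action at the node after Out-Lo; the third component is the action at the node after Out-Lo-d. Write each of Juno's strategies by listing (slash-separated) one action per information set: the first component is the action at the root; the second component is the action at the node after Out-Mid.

Iris has 27 pure strategies: Mid/e/L, Mid/e/R, Mid/e/C, Mid/b/L, Mid/b/R, Mid/b/C, Mid/d/L, Mid/d/R, Mid/d/C, Hi/e/L, Hi/e/R, Hi/e/C, Hi/b/L, Hi/b/R, Hi/b/C, Hi/d/L, Hi/d/R, Hi/d/C, Lo/e/L, Lo/e/R, Lo/e/C, Lo/b/L, Lo/b/R, Lo/b/C, Lo/d/L, Lo/d/R, Lo/d/C. Columns: Out/W, Out/S, In/W, In/S.
{Mid/e/L, Mid/e/R, Mid/e/C, Mid/b/L, Mid/b/R, Mid/b/C, Mid/d/L, Mid/d/R, Mid/d/C} → row (-4,-1) (4,5) (0,-4) (0,-4)
{Hi/e/L, Hi/e/R, Hi/e/C, Hi/b/L, Hi/b/R, Hi/b/C, Hi/d/L, Hi/d/R, Hi/d/C} → row (6,3) (6,3) (0,-4) (0,-4)
{Lo/e/L, Lo/e/R, Lo/e/C} → row (-3,4) (-3,4) (0,-4) (0,-4)
{Lo/b/L, Lo/b/R, Lo/b/C} → row (-1,-1) (-1,-1) (0,-4) (0,-4)
{Lo/d/L} → row (-4,2) (-4,2) (0,-4) (0,-4)
{Lo/d/R} → row (2,5) (2,5) (0,-4) (0,-4)
{Lo/d/C} → row (3,2) (3,2) (0,-4) (0,-4)
That's 7 distinct rows out of 27 strategies.

7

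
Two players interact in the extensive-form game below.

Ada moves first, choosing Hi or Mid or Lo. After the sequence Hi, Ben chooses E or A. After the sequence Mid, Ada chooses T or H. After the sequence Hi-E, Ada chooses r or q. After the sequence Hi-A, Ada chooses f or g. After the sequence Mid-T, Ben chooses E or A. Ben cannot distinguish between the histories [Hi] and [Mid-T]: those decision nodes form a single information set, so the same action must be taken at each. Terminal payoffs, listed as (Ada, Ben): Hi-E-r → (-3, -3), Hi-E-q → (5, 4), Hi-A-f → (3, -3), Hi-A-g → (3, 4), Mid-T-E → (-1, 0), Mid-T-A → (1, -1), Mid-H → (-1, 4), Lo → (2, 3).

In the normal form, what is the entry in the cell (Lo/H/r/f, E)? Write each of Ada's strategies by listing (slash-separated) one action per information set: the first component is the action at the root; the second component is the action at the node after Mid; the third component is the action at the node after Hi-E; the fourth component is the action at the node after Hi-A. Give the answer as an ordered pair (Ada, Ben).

Trace the play path from the root:
  Ada plays Lo
→ terminal payoff (2, 3).
(Ada's choice at the node after Mid is never reached on this path, so it doesn't affect the outcome.)

(2, 3)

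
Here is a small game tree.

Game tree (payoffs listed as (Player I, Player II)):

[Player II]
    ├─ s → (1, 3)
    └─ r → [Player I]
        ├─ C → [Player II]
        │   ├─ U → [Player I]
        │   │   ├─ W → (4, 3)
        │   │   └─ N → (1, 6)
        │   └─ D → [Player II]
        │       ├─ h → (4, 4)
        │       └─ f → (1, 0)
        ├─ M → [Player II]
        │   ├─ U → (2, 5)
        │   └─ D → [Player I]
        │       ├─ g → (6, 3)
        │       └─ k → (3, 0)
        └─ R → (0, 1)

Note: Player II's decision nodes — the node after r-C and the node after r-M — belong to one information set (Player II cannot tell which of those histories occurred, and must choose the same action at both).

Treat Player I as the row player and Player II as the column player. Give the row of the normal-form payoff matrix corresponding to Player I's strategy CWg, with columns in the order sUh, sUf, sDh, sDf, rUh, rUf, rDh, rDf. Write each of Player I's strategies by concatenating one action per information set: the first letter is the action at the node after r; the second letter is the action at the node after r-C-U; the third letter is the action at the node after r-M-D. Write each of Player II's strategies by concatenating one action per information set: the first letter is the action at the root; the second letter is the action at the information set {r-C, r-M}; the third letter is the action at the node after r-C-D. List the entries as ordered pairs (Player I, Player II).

(1,3) (1,3) (1,3) (1,3) (4,3) (4,3) (4,4) (1,0)

vs sUh: Player II plays s → (1, 3)
vs sUf: Player II plays s → (1, 3)
vs sDh: Player II plays s → (1, 3)
vs sDf: Player II plays s → (1, 3)
vs rUh: Player II plays r → Player I plays C at [r] → Player II plays U at [r-C] → Player I plays W at [r-C-U] → (4, 3)
vs rUf: Player II plays r → Player I plays C at [r] → Player II plays U at [r-C] → Player I plays W at [r-C-U] → (4, 3)
vs rDh: Player II plays r → Player I plays C at [r] → Player II plays D at [r-C] → Player II plays h at [r-C-D] → (4, 4)
vs rDf: Player II plays r → Player I plays C at [r] → Player II plays D at [r-C] → Player II plays f at [r-C-D] → (1, 0)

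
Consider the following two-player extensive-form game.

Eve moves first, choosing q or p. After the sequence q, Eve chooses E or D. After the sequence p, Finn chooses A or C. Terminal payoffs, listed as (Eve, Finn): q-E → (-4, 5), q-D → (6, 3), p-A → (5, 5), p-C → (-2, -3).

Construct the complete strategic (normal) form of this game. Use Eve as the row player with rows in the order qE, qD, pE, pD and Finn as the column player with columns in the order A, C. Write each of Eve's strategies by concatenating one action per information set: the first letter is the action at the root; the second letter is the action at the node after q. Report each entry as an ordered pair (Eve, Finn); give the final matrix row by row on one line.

qE: (-4,5) (-4,5) | qD: (6,3) (6,3) | pE: (5,5) (-2,-3) | pD: (5,5) (-2,-3)

Row qE: A→(-4,5), C→(-4,5)
Row qD: A→(6,3), C→(6,3)
Row pE: A→(5,5), C→(-2,-3)
Row pD: A→(5,5), C→(-2,-3)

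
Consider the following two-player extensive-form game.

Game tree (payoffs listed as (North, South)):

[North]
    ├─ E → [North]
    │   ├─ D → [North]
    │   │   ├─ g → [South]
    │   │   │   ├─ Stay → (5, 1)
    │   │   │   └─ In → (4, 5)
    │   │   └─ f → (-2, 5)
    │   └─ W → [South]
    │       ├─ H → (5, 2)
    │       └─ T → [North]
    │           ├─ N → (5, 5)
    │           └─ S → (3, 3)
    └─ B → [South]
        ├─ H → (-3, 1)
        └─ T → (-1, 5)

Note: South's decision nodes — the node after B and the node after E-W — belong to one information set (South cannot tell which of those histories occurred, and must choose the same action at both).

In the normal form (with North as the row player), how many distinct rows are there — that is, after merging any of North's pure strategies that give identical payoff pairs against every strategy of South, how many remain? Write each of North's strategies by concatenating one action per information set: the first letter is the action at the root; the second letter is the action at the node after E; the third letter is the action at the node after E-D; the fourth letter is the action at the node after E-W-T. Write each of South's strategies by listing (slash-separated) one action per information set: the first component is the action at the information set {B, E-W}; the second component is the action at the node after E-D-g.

5

North has 16 pure strategies: EDgN, EDgS, EDfN, EDfS, EWgN, EWgS, EWfN, EWfS, BDgN, BDgS, BDfN, BDfS, BWgN, BWgS, BWfN, BWfS. Columns: H/Stay, H/In, T/Stay, T/In.
{EDgN, EDgS} → row (5,1) (4,5) (5,1) (4,5)
{EDfN, EDfS} → row (-2,5) (-2,5) (-2,5) (-2,5)
{EWgN, EWfN} → row (5,2) (5,2) (5,5) (5,5)
{EWgS, EWfS} → row (5,2) (5,2) (3,3) (3,3)
{BDgN, BDgS, BDfN, BDfS, BWgN, BWgS, BWfN, BWfS} → row (-3,1) (-3,1) (-1,5) (-1,5)
That's 5 distinct rows out of 16 strategies.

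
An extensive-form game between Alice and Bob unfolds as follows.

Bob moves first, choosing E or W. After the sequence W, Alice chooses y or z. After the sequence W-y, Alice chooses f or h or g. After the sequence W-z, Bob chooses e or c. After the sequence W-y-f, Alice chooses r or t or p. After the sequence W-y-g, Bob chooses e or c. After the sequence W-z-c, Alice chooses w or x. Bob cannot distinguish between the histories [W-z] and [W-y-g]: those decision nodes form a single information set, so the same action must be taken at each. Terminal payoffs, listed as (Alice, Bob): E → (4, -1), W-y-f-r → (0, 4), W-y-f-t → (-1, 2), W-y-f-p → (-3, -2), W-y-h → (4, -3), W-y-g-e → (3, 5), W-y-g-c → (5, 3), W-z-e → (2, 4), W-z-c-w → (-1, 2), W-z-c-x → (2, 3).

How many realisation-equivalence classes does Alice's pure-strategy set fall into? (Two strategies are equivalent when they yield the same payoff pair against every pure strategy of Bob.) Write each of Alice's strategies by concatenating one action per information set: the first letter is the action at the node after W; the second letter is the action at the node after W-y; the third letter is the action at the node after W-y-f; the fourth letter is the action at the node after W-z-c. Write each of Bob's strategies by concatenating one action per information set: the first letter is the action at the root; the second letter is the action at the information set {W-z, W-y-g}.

7

Alice has 36 pure strategies: yfrw, yfrx, yftw, yftx, yfpw, yfpx, yhrw, yhrx, yhtw, yhtx, yhpw, yhpx, ygrw, ygrx, ygtw, ygtx, ygpw, ygpx, zfrw, zfrx, zftw, zftx, zfpw, zfpx, zhrw, zhrx, zhtw, zhtx, zhpw, zhpx, zgrw, zgrx, zgtw, zgtx, zgpw, zgpx. Columns: Ee, Ec, We, Wc.
{yfrw, yfrx} → row (4,-1) (4,-1) (0,4) (0,4)
{yftw, yftx} → row (4,-1) (4,-1) (-1,2) (-1,2)
{yfpw, yfpx} → row (4,-1) (4,-1) (-3,-2) (-3,-2)
{yhrw, yhrx, yhtw, yhtx, yhpw, yhpx} → row (4,-1) (4,-1) (4,-3) (4,-3)
{ygrw, ygrx, ygtw, ygtx, ygpw, ygpx} → row (4,-1) (4,-1) (3,5) (5,3)
{zfrw, zftw, zfpw, zhrw, zhtw, zhpw, zgrw, zgtw, zgpw} → row (4,-1) (4,-1) (2,4) (-1,2)
{zfrx, zftx, zfpx, zhrx, zhtx, zhpx, zgrx, zgtx, zgpx} → row (4,-1) (4,-1) (2,4) (2,3)
That's 7 distinct rows out of 36 strategies.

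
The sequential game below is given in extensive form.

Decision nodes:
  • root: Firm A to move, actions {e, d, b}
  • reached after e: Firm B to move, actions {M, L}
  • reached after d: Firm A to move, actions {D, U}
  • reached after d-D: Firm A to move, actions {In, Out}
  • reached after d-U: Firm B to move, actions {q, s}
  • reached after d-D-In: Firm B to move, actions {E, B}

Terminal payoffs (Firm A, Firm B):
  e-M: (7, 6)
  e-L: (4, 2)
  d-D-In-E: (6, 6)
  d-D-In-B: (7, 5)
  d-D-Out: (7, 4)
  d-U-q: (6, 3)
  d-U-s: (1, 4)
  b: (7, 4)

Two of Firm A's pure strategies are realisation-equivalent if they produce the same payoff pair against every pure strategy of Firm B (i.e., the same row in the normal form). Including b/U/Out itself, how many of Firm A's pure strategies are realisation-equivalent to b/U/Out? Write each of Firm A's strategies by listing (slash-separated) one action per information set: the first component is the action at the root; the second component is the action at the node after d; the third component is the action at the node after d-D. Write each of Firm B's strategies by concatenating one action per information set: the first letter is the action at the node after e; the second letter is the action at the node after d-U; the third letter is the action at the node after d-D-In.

5

Row for b/U/Out (columns MqE, MqB, MsE, MsB, LqE, LqB, LsE, LsB): (7,4) (7,4) (7,4) (7,4) (7,4) (7,4) (7,4) (7,4).
Under b/U/Out, Firm A's choice at the node after d and at the node after d-D can never be reached regardless of what Firm B does, so varying those choices leaves every outcome unchanged.
Holding the reachable choices fixed and varying the unreachable ones freely already gives 2 × 2 = 4 equivalent strategies.
Checking the remaining rows, d/D/Out also happen to give the same payoffs in every column, bringing the total to 5: d/D/Out, b/D/In, b/D/Out, b/U/In, b/U/Out.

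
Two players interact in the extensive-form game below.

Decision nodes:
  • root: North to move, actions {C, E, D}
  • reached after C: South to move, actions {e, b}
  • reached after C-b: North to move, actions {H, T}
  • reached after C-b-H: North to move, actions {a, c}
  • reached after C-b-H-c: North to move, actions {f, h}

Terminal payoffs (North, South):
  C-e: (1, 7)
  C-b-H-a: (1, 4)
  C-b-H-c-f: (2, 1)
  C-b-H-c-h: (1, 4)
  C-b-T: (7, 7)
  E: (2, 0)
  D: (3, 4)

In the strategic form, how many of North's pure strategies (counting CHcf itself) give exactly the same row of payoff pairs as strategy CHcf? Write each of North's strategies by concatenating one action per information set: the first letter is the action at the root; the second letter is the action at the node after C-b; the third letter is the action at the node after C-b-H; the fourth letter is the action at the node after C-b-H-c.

1

Row for CHcf (columns e, b): (1,7) (2,1).
Every one of North's information sets is on the play path for some reply by South when North follows CHcf.
Changing the action at any of them therefore changes at least one column, so only CHcf itself gives this row.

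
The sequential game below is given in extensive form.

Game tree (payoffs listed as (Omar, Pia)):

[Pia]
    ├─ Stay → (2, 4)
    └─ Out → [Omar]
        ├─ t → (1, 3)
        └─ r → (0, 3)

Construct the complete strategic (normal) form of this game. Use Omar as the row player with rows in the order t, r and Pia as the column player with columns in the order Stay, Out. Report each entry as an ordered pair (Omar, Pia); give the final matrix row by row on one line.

t: (2,4) (1,3) | r: (2,4) (0,3)

Row t: Stay→(2,4), Out→(1,3)
Row r: Stay→(2,4), Out→(0,3)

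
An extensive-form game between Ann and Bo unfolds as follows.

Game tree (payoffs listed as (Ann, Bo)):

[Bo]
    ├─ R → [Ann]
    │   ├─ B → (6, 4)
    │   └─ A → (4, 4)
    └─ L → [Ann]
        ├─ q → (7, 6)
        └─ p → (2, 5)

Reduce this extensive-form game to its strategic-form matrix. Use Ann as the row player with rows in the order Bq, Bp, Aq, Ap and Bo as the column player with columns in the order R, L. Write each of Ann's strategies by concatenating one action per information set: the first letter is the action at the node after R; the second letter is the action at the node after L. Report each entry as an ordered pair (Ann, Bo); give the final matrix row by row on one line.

            R        L
  Bq    (6,4)    (7,6)
  Bp    (6,4)    (2,5)
  Aq    (4,4)    (7,6)
  Ap    (4,4)    (2,5)

Bq: (6,4) (7,6) | Bp: (6,4) (2,5) | Aq: (4,4) (7,6) | Ap: (4,4) (2,5)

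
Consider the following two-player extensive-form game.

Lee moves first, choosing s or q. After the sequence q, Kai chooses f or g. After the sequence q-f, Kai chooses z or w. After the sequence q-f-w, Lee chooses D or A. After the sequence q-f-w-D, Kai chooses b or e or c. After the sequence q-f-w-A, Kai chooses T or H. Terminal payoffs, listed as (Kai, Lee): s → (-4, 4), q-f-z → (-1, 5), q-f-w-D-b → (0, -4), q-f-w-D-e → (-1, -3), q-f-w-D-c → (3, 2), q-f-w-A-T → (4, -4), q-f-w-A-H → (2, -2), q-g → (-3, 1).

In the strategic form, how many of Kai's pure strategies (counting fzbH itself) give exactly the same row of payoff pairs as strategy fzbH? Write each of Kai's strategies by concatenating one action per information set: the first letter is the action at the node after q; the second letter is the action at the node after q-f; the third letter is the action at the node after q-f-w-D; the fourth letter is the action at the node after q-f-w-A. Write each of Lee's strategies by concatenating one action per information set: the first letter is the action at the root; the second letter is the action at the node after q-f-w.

6

Row for fzbH (columns sD, sA, qD, qA): (-4,4) (-4,4) (-1,5) (-1,5).
Under fzbH, Kai's choice at the node after q-f-w-D and at the node after q-f-w-A can never be reached regardless of what Lee does, so varying those choices leaves every outcome unchanged.
Holding the reachable choices fixed and varying the unreachable ones freely already gives 3 × 2 = 6 equivalent strategies.
No other strategy reproduces this row, so those 6 are the full class: fzbT, fzbH, fzeT, fzeH, fzcT, fzcH.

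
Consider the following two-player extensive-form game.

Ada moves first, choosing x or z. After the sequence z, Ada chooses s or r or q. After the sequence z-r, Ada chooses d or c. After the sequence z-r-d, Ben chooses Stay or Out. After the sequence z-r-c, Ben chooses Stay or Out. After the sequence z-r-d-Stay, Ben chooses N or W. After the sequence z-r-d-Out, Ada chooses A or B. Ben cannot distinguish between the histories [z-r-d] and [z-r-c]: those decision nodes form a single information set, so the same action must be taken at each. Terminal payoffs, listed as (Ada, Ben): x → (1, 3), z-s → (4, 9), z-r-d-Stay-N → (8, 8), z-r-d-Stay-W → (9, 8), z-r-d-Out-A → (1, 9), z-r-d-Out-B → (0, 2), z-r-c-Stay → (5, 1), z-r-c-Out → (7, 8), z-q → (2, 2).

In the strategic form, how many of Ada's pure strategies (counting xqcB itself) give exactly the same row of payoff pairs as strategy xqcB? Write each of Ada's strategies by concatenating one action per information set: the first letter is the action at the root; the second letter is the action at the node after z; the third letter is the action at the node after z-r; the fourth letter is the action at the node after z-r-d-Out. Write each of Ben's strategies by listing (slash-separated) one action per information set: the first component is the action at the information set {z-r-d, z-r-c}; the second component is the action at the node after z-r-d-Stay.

Row for xqcB (columns Stay/N, Stay/W, Out/N, Out/W): (1,3) (1,3) (1,3) (1,3).
Under xqcB, Ada's choice at the node after z and at the node after z-r and at the node after z-r-d-Out can never be reached regardless of what Ben does, so varying those choices leaves every outcome unchanged.
Holding the reachable choices fixed and varying the unreachable ones freely already gives 3 × 2 × 2 = 12 equivalent strategies.
No other strategy reproduces this row, so those 12 are the full class: xsdA, xsdB, xscA, xscB, xrdA, xrdB, xrcA, xrcB, xqdA, xqdB, xqcA, xqcB.

12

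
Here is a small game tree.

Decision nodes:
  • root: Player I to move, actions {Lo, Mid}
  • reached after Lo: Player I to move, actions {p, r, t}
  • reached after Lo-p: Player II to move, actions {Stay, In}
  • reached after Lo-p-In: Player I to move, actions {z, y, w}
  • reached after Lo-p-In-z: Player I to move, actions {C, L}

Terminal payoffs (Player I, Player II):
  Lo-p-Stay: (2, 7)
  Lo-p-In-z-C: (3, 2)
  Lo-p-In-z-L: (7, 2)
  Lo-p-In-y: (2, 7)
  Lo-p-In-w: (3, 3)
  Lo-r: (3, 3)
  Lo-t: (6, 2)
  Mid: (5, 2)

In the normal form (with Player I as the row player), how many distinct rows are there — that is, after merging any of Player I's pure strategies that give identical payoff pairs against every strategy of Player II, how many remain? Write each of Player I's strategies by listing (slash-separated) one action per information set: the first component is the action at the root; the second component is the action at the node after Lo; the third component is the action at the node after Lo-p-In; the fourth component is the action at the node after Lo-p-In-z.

7

Player I has 36 pure strategies: Lo/p/z/C, Lo/p/z/L, Lo/p/y/C, Lo/p/y/L, Lo/p/w/C, Lo/p/w/L, Lo/r/z/C, Lo/r/z/L, Lo/r/y/C, Lo/r/y/L, Lo/r/w/C, Lo/r/w/L, Lo/t/z/C, Lo/t/z/L, Lo/t/y/C, Lo/t/y/L, Lo/t/w/C, Lo/t/w/L, Mid/p/z/C, Mid/p/z/L, Mid/p/y/C, Mid/p/y/L, Mid/p/w/C, Mid/p/w/L, Mid/r/z/C, Mid/r/z/L, Mid/r/y/C, Mid/r/y/L, Mid/r/w/C, Mid/r/w/L, Mid/t/z/C, Mid/t/z/L, Mid/t/y/C, Mid/t/y/L, Mid/t/w/C, Mid/t/w/L. Columns: Stay, In.
{Lo/p/z/C} → row (2,7) (3,2)
{Lo/p/z/L} → row (2,7) (7,2)
{Lo/p/y/C, Lo/p/y/L} → row (2,7) (2,7)
{Lo/p/w/C, Lo/p/w/L} → row (2,7) (3,3)
{Lo/r/z/C, Lo/r/z/L, Lo/r/y/C, Lo/r/y/L, Lo/r/w/C, Lo/r/w/L} → row (3,3) (3,3)
{Lo/t/z/C, Lo/t/z/L, Lo/t/y/C, Lo/t/y/L, Lo/t/w/C, Lo/t/w/L} → row (6,2) (6,2)
{Mid/p/z/C, Mid/p/z/L, Mid/p/y/C, Mid/p/y/L, Mid/p/w/C, Mid/p/w/L, Mid/r/z/C, Mid/r/z/L, Mid/r/y/C, Mid/r/y/L, Mid/r/w/C, Mid/r/w/L, Mid/t/z/C, Mid/t/z/L, Mid/t/y/C, Mid/t/y/L, Mid/t/w/C, Mid/t/w/L} → row (5,2) (5,2)
That's 7 distinct rows out of 36 strategies.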